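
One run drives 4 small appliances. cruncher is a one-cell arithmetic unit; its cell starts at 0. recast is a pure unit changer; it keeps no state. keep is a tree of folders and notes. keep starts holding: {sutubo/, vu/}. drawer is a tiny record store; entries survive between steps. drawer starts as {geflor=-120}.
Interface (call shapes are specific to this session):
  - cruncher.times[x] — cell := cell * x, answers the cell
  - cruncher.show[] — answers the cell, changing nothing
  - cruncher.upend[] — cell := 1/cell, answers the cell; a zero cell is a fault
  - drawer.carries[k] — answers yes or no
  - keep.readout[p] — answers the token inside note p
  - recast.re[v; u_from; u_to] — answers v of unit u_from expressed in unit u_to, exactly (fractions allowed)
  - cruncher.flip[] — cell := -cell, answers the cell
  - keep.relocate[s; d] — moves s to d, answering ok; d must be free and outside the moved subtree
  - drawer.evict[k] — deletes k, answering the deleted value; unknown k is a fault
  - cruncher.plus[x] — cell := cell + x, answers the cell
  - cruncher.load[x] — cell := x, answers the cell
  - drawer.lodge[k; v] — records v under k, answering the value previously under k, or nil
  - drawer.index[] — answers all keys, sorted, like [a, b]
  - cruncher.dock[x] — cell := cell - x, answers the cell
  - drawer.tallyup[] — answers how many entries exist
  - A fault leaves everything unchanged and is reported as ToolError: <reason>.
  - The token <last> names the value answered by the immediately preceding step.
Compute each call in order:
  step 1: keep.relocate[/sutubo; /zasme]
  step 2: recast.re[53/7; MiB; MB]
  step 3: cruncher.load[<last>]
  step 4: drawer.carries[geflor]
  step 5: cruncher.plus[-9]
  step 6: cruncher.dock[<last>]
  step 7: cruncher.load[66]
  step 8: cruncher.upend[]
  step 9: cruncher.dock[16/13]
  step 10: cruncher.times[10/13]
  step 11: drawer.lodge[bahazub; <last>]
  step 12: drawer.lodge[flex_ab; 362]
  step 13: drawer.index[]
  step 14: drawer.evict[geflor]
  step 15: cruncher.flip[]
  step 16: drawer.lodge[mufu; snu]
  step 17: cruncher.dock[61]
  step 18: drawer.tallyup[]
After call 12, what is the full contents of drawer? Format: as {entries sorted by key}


Answer: {bahazub=-5215/5577, flex_ab=362, geflor=-120}

Derivation:
// keep.relocate(s: /sutubo, d: /zasme) == ok
// recast.re(v: 53/7, u_from: MiB, u_to: MB) == 868352/109375
// cruncher.load(x: <last>) == 868352/109375
// drawer.carries(k: geflor) == yes
// cruncher.plus(x: -9) == -116023/109375
// cruncher.dock(x: <last>) == 0
// cruncher.load(x: 66) == 66
// cruncher.upend() == 1/66
// cruncher.dock(x: 16/13) == -1043/858
// cruncher.times(x: 10/13) == -5215/5577
// drawer.lodge(k: bahazub, v: <last>) == nil
// drawer.lodge(k: flex_ab, v: 362) == nil
// drawer.index() == [bahazub, flex_ab, geflor]
// drawer.evict(k: geflor) == -120
// cruncher.flip() == 5215/5577
// drawer.lodge(k: mufu, v: snu) == nil
// cruncher.dock(x: 61) == -334982/5577
// drawer.tallyup() == 3


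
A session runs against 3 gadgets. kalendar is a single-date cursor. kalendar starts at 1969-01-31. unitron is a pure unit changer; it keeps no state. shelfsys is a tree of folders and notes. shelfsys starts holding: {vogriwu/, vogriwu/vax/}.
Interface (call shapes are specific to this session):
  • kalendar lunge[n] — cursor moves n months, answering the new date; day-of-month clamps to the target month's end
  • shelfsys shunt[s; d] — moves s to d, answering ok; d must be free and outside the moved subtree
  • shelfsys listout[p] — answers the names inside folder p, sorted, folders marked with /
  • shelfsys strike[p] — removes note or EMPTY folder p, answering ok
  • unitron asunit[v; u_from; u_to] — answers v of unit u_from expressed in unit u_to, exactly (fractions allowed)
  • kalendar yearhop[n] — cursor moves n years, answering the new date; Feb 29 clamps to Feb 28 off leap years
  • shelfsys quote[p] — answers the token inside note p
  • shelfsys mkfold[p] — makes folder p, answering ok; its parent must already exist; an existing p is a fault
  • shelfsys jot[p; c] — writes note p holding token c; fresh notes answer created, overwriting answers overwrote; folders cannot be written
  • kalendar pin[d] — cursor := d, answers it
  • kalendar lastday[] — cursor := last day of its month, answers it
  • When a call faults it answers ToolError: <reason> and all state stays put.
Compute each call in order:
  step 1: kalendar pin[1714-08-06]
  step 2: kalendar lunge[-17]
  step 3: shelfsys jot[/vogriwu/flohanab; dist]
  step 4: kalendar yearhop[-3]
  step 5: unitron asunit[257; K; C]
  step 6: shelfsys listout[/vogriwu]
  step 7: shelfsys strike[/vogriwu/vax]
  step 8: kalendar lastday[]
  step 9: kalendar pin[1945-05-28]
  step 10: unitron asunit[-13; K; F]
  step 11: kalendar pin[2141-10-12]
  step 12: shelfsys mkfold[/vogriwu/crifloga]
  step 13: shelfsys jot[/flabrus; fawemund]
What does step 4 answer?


Answer: 1710-03-06

Derivation:
Step: kalendar pin[d: 1714-08-06]
Result: 1714-08-06
Step: kalendar lunge[n: -17]
Result: 1713-03-06
Step: shelfsys jot[p: /vogriwu/flohanab; c: dist]
Result: created
Step: kalendar yearhop[n: -3]
Result: 1710-03-06
Step: unitron asunit[v: 257; u_from: K; u_to: C]
Result: -323/20
Step: shelfsys listout[p: /vogriwu]
Result: [flohanab, vax/]
Step: shelfsys strike[p: /vogriwu/vax]
Result: ok
Step: kalendar lastday[]
Result: 1710-03-31
Step: kalendar pin[d: 1945-05-28]
Result: 1945-05-28
Step: unitron asunit[v: -13; u_from: K; u_to: F]
Result: -48307/100
Step: kalendar pin[d: 2141-10-12]
Result: 2141-10-12
Step: shelfsys mkfold[p: /vogriwu/crifloga]
Result: ok
Step: shelfsys jot[p: /flabrus; c: fawemund]
Result: created


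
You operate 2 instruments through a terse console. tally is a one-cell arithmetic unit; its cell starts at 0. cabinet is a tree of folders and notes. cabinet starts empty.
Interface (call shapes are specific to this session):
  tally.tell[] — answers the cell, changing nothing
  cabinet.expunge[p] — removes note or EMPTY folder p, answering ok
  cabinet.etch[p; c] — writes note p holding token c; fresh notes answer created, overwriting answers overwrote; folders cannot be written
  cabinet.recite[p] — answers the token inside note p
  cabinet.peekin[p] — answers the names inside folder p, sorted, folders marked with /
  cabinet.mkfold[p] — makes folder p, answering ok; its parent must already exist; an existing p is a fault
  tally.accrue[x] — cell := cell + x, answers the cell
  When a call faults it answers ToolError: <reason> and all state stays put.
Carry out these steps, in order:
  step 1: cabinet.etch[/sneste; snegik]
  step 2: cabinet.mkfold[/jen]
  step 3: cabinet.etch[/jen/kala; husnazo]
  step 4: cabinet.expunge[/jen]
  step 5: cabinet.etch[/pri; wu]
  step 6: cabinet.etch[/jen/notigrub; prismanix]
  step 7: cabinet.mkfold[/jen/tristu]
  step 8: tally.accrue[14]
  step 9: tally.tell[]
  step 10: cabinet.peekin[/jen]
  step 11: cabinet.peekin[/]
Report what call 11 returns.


Answer: [jen/, pri, sneste]

Derivation:
# 1. cabinet.etch(p=/sneste, c=snegik) ~> created
# 2. cabinet.mkfold(p=/jen) ~> ok
# 3. cabinet.etch(p=/jen/kala, c=husnazo) ~> created
# 4. cabinet.expunge(p=/jen) ~> ToolError: not empty
# 5. cabinet.etch(p=/pri, c=wu) ~> created
# 6. cabinet.etch(p=/jen/notigrub, c=prismanix) ~> created
# 7. cabinet.mkfold(p=/jen/tristu) ~> ok
# 8. tally.accrue(x=14) ~> 14
# 9. tally.tell() ~> 14
# 10. cabinet.peekin(p=/jen) ~> [kala, notigrub, tristu/]
# 11. cabinet.peekin(p=/) ~> [jen/, pri, sneste]


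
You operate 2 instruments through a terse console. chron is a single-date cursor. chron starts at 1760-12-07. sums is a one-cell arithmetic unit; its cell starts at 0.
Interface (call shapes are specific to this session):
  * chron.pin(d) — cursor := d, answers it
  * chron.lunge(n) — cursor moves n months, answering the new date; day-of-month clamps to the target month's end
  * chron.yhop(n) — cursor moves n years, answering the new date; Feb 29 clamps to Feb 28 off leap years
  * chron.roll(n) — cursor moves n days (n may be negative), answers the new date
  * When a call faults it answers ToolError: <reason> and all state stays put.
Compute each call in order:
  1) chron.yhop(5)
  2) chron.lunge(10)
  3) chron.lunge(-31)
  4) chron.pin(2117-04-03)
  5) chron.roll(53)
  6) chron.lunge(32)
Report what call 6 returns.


Answer: 2120-01-26

Derivation:
>> chron.yhop(n→5)
<< 1765-12-07
>> chron.lunge(n→10)
<< 1766-10-07
>> chron.lunge(n→-31)
<< 1764-03-07
>> chron.pin(d→2117-04-03)
<< 2117-04-03
>> chron.roll(n→53)
<< 2117-05-26
>> chron.lunge(n→32)
<< 2120-01-26


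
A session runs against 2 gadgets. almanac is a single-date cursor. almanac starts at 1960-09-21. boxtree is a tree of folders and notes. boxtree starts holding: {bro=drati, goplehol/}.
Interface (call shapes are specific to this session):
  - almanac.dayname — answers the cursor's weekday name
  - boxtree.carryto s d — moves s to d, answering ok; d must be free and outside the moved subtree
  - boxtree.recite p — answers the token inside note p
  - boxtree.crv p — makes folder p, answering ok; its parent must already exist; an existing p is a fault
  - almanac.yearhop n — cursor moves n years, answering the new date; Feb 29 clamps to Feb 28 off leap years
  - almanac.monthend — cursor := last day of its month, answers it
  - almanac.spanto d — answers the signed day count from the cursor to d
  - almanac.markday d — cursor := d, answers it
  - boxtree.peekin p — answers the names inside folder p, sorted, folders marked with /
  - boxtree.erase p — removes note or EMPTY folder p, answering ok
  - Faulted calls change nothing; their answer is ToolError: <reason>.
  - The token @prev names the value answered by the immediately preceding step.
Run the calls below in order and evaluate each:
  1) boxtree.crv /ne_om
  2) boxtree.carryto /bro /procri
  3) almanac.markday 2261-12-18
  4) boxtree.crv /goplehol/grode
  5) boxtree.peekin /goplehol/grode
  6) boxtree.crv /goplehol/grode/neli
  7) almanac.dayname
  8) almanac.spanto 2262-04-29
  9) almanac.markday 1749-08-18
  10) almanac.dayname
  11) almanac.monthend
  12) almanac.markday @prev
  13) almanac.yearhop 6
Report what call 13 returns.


Answer: 1755-08-31

Derivation:
>> boxtree.crv(/ne_om)
<< ok
>> boxtree.carryto(/bro, /procri)
<< ok
>> almanac.markday(2261-12-18)
<< 2261-12-18
>> boxtree.crv(/goplehol/grode)
<< ok
>> boxtree.peekin(/goplehol/grode)
<< []
>> boxtree.crv(/goplehol/grode/neli)
<< ok
>> almanac.dayname()
<< Wednesday
>> almanac.spanto(2262-04-29)
<< 132
>> almanac.markday(1749-08-18)
<< 1749-08-18
>> almanac.dayname()
<< Monday
>> almanac.monthend()
<< 1749-08-31
>> almanac.markday(@prev)
<< 1749-08-31
>> almanac.yearhop(6)
<< 1755-08-31


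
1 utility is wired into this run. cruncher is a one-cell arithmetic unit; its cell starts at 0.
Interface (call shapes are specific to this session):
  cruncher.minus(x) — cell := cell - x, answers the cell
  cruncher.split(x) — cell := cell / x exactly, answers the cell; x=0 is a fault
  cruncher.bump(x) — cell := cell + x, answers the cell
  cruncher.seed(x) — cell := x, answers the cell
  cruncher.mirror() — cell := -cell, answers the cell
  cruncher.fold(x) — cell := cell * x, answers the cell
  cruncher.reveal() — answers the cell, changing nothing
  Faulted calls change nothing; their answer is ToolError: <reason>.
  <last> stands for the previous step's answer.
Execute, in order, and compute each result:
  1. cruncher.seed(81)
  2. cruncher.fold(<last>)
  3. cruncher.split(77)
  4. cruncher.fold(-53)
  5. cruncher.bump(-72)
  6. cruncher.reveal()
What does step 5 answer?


Answer: -353277/77

Derivation:
[in] seed x: 81
  81
[in] fold x: <last>
  6561
[in] split x: 77
  6561/77
[in] fold x: -53
  -347733/77
[in] bump x: -72
  -353277/77
[in] reveal
  -353277/77


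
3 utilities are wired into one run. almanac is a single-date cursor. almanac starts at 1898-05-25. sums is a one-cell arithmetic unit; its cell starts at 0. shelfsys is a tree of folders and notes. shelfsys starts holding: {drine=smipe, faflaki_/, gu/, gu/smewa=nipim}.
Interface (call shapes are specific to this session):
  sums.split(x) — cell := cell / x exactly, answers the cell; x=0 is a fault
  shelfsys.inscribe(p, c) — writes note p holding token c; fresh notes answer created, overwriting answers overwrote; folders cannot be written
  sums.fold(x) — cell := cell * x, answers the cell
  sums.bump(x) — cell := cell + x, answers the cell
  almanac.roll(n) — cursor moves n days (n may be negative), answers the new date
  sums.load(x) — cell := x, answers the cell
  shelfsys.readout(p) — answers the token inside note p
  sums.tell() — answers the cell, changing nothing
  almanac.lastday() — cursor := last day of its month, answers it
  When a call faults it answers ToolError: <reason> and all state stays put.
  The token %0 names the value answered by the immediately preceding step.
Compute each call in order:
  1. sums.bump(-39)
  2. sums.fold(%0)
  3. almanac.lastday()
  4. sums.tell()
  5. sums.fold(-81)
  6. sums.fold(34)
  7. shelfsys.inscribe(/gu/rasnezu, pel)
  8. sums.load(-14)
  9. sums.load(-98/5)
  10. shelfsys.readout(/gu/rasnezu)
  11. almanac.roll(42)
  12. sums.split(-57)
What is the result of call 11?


Answer: 1898-07-12

Derivation:
% sums.bump(x: -39) : -39
% sums.fold(x: %0) : 1521
% almanac.lastday() : 1898-05-31
% sums.tell() : 1521
% sums.fold(x: -81) : -123201
% sums.fold(x: 34) : -4188834
% shelfsys.inscribe(p: /gu/rasnezu, c: pel) : created
% sums.load(x: -14) : -14
% sums.load(x: -98/5) : -98/5
% shelfsys.readout(p: /gu/rasnezu) : pel
% almanac.roll(n: 42) : 1898-07-12
% sums.split(x: -57) : 98/285


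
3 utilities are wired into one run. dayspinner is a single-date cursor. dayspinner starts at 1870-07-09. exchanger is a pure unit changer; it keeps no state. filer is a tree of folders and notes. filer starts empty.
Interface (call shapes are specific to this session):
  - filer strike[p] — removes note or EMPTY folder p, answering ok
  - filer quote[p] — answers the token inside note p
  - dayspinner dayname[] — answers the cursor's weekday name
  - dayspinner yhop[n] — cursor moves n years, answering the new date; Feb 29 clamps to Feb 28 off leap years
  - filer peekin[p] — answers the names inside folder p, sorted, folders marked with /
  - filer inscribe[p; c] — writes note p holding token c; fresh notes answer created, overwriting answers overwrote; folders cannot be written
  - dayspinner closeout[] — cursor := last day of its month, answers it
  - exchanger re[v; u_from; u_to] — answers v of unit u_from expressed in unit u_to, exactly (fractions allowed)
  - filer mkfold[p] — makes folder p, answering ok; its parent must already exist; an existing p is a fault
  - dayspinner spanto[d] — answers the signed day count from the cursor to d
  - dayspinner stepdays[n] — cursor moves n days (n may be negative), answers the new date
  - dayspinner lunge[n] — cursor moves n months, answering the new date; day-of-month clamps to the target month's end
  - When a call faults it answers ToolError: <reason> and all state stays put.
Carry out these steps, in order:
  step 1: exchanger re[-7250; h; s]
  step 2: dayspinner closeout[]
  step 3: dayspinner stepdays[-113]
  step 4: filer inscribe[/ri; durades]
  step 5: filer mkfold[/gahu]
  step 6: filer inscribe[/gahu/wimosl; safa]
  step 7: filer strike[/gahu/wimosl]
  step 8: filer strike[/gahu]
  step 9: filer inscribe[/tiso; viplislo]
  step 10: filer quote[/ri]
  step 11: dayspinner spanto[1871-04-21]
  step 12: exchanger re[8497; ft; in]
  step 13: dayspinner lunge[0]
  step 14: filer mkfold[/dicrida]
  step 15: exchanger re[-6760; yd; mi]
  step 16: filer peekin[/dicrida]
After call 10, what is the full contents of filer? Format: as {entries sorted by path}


I call exchanger re using -7250, h, s, yielding -26100000.
I invoke dayspinner closeout, and get 1870-07-31.
I invoke dayspinner stepdays using -113: 1870-04-09.
Invoking filer inscribe using /ri, durades, and see created.
Calling filer mkfold using /gahu, — result: ok.
I use filer inscribe using /gahu/wimosl, safa, giving created.
I try filer strike using /gahu/wimosl, giving ok.
I invoke filer strike using /gahu, and see ok.
Calling filer inscribe using /tiso, viplislo: created.
Calling filer quote using /ri, yielding durades.
Now I run dayspinner spanto using 1871-04-21, — result: 377.
Then exchanger re using 8497, ft, in, and get 101964.
Then dayspinner lunge using 0, yielding 1870-04-09.
Using filer mkfold using /dicrida, and see ok.
I try exchanger re using -6760, yd, mi, — result: -169/44.
Next I call filer peekin using /dicrida, → [].

Answer: {ri=durades, tiso=viplislo}


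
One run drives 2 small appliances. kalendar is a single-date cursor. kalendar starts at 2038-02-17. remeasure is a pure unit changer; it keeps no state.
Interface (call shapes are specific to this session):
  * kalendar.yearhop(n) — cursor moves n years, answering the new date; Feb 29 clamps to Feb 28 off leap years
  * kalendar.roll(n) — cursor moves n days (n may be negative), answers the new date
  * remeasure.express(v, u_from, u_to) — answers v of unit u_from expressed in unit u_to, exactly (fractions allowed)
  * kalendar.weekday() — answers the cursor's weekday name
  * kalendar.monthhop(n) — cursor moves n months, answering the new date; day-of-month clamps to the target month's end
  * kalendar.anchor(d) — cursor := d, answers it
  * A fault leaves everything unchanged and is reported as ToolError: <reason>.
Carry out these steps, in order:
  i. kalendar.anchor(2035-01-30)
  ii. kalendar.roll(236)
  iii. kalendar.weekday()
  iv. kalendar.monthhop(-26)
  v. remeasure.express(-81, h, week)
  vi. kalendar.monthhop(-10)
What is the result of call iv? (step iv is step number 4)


Answer: 2033-07-23

Derivation:
$ anchor 2035-01-30
= 2035-01-30
$ roll 236
= 2035-09-23
$ weekday
= Sunday
$ monthhop -26
= 2033-07-23
$ express -81 h week
= -27/56
$ monthhop -10
= 2032-09-23


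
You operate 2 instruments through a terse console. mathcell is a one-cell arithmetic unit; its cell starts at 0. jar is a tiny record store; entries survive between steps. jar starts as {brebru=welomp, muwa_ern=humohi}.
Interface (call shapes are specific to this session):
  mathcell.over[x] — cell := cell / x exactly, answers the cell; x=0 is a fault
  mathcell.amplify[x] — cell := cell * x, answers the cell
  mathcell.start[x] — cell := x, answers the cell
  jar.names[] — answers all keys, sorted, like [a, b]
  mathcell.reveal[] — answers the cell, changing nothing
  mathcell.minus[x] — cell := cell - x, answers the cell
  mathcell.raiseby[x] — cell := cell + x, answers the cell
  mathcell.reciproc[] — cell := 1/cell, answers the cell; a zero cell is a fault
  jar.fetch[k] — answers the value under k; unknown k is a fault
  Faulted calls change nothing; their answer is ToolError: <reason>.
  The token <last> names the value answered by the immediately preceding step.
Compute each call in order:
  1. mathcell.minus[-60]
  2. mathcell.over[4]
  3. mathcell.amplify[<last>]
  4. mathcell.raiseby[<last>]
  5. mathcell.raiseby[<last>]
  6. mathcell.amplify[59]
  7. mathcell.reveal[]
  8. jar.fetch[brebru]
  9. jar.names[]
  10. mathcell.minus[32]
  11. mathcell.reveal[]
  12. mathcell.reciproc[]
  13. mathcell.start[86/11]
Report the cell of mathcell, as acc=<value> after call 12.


[in] minus x→-60
[out] 60
[in] over x→4
[out] 15
[in] amplify x→<last>
[out] 225
[in] raiseby x→<last>
[out] 450
[in] raiseby x→<last>
[out] 900
[in] amplify x→59
[out] 53100
[in] reveal
[out] 53100
[in] fetch k→brebru
[out] welomp
[in] names
[out] [brebru, muwa_ern]
[in] minus x→32
[out] 53068
[in] reveal
[out] 53068
[in] reciproc
[out] 1/53068
[in] start x→86/11
[out] 86/11

Answer: acc=1/53068


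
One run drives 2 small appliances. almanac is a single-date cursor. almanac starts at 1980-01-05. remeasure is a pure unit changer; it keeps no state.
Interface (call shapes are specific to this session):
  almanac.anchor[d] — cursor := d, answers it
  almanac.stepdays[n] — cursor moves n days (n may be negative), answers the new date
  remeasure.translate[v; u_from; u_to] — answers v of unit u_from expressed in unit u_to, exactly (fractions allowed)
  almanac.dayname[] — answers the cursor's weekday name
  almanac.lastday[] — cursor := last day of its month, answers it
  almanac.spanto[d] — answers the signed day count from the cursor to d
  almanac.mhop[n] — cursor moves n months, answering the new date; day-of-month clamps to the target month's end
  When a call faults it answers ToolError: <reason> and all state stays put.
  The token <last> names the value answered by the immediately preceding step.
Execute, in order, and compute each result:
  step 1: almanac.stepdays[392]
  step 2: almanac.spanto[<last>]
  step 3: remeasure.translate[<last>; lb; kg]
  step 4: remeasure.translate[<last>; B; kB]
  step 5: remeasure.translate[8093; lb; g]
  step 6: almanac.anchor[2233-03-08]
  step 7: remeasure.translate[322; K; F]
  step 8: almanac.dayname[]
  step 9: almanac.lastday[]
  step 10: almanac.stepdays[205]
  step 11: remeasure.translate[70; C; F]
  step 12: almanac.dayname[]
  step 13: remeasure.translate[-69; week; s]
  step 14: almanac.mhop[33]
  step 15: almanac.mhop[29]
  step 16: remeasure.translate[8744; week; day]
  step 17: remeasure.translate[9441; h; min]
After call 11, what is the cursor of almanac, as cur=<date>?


Answer: cur=2233-10-22

Derivation:
~$ almanac.stepdays n='392'
[out] 1981-01-31
~$ almanac.spanto d='<last>'
[out] 0
~$ remeasure.translate v='<last>' u_from='lb' u_to='kg'
[out] 0
~$ remeasure.translate v='<last>' u_from='B' u_to='kB'
[out] 0
~$ remeasure.translate v='8093' u_from='lb' u_to='g'
[out] 367092305041/100000
~$ almanac.anchor d='2233-03-08'
[out] 2233-03-08
~$ remeasure.translate v='322' u_from='K' u_to='F'
[out] 11993/100
~$ almanac.dayname
[out] Friday
~$ almanac.lastday
[out] 2233-03-31
~$ almanac.stepdays n='205'
[out] 2233-10-22
~$ remeasure.translate v='70' u_from='C' u_to='F'
[out] 158
~$ almanac.dayname
[out] Tuesday
~$ remeasure.translate v='-69' u_from='week' u_to='s'
[out] -41731200
~$ almanac.mhop n='33'
[out] 2236-07-22
~$ almanac.mhop n='29'
[out] 2238-12-22
~$ remeasure.translate v='8744' u_from='week' u_to='day'
[out] 61208
~$ remeasure.translate v='9441' u_from='h' u_to='min'
[out] 566460


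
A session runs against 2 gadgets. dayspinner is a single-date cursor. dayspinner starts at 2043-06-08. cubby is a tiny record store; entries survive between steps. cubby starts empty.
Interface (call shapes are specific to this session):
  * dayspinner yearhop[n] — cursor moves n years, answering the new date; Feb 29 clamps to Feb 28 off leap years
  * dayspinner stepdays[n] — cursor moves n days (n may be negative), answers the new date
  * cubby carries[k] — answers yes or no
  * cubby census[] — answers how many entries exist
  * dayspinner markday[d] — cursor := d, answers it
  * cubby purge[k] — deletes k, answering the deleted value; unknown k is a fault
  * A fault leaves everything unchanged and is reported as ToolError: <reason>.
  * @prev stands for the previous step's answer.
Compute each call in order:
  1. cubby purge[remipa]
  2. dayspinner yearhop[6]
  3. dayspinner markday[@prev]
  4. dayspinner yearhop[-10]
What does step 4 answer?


Answer: 2039-06-08

Derivation:
[in] cubby purge k: remipa
[out] ToolError: no such key remipa
[in] dayspinner yearhop n: 6
[out] 2049-06-08
[in] dayspinner markday d: @prev
[out] 2049-06-08
[in] dayspinner yearhop n: -10
[out] 2039-06-08


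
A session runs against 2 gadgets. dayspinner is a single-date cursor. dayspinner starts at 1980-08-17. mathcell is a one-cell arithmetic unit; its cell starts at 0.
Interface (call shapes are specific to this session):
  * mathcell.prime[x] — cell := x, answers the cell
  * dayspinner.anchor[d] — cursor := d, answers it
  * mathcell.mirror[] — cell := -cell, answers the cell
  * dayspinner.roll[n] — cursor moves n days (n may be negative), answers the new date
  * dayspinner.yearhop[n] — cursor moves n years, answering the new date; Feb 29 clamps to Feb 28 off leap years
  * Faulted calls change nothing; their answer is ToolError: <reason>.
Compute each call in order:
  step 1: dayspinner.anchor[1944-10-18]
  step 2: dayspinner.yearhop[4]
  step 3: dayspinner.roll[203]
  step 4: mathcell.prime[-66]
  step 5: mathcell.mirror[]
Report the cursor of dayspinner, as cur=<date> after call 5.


>> dayspinner.anchor(d=1944-10-18)
<< 1944-10-18
>> dayspinner.yearhop(n=4)
<< 1948-10-18
>> dayspinner.roll(n=203)
<< 1949-05-09
>> mathcell.prime(x=-66)
<< -66
>> mathcell.mirror()
<< 66

Answer: cur=1949-05-09


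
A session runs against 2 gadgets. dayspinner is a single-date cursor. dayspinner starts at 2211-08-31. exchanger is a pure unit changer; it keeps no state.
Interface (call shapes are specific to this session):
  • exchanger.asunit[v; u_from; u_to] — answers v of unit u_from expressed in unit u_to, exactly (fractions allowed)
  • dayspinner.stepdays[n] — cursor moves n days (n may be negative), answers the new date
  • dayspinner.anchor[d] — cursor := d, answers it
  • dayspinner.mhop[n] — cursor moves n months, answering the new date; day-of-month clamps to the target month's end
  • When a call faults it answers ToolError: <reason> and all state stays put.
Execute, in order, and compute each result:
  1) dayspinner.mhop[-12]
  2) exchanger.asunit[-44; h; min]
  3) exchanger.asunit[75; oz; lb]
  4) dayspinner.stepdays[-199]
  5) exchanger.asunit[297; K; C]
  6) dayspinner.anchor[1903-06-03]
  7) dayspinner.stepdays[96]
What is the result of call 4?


Act: dayspinner.mhop[n='-12']
Obs: 2210-08-31
Act: exchanger.asunit[v='-44'; u_from='h'; u_to='min']
Obs: -2640
Act: exchanger.asunit[v='75'; u_from='oz'; u_to='lb']
Obs: 75/16
Act: dayspinner.stepdays[n='-199']
Obs: 2210-02-13
Act: exchanger.asunit[v='297'; u_from='K'; u_to='C']
Obs: 477/20
Act: dayspinner.anchor[d='1903-06-03']
Obs: 1903-06-03
Act: dayspinner.stepdays[n='96']
Obs: 1903-09-07

Answer: 2210-02-13


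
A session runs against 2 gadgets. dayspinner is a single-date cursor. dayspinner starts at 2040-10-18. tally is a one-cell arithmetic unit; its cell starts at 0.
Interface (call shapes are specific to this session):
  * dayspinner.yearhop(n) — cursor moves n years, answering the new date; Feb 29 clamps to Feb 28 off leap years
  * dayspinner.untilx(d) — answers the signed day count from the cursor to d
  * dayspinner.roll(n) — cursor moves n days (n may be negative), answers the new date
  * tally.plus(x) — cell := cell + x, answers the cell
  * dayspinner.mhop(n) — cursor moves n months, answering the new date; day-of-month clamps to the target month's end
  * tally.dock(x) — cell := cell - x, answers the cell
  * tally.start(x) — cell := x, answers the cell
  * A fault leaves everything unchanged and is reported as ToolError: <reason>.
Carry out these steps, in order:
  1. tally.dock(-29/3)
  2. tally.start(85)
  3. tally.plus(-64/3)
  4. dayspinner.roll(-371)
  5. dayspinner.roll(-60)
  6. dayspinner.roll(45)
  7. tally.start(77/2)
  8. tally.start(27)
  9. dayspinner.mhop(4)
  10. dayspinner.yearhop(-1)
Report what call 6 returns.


Answer: 2039-09-28

Derivation:
~$ tally.dock x=-29/3
:: 29/3
~$ tally.start x=85
:: 85
~$ tally.plus x=-64/3
:: 191/3
~$ dayspinner.roll n=-371
:: 2039-10-13
~$ dayspinner.roll n=-60
:: 2039-08-14
~$ dayspinner.roll n=45
:: 2039-09-28
~$ tally.start x=77/2
:: 77/2
~$ tally.start x=27
:: 27
~$ dayspinner.mhop n=4
:: 2040-01-28
~$ dayspinner.yearhop n=-1
:: 2039-01-28


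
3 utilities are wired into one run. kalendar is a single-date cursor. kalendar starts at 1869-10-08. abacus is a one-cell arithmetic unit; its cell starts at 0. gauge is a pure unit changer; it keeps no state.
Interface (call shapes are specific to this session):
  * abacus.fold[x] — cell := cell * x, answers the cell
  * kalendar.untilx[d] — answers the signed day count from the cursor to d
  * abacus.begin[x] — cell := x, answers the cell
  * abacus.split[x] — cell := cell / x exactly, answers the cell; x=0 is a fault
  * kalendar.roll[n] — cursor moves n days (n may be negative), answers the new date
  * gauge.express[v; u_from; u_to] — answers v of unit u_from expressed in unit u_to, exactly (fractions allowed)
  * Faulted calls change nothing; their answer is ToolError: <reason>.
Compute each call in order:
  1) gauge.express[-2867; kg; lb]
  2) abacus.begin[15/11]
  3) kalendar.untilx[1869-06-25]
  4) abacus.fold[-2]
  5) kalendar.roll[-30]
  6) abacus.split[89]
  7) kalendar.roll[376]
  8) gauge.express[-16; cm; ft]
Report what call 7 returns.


Answer: 1870-09-19

Derivation:
·→ gauge.express(v→-2867, u_from→kg, u_to→lb)
·← -286700000000/45359237
·→ abacus.begin(x→15/11)
·← 15/11
·→ kalendar.untilx(d→1869-06-25)
·← -105
·→ abacus.fold(x→-2)
·← -30/11
·→ kalendar.roll(n→-30)
·← 1869-09-08
·→ abacus.split(x→89)
·← -30/979
·→ kalendar.roll(n→376)
·← 1870-09-19
·→ gauge.express(v→-16, u_from→cm, u_to→ft)
·← -200/381


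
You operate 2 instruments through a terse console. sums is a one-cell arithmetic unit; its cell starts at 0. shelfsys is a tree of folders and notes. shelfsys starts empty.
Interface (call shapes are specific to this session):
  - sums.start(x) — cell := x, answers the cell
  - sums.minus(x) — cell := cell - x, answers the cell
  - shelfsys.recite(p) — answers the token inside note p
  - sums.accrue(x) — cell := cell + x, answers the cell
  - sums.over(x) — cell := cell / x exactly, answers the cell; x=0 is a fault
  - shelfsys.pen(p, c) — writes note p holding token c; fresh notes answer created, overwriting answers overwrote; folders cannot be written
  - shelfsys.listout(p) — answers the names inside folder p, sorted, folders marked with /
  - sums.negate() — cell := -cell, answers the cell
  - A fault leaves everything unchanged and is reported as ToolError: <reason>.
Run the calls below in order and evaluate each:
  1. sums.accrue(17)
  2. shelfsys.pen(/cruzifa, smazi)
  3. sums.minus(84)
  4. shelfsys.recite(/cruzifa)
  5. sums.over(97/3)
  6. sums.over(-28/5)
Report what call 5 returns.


Then accrue with x=17, giving 17.
Calling pen with p=/cruzifa, c=smazi, giving created.
Now I run minus with x=84: -67.
I run recite with p=/cruzifa, → smazi.
Now I run over with x=97/3, and get -201/97.
Calling over with x=-28/5, giving 1005/2716.

Answer: -201/97


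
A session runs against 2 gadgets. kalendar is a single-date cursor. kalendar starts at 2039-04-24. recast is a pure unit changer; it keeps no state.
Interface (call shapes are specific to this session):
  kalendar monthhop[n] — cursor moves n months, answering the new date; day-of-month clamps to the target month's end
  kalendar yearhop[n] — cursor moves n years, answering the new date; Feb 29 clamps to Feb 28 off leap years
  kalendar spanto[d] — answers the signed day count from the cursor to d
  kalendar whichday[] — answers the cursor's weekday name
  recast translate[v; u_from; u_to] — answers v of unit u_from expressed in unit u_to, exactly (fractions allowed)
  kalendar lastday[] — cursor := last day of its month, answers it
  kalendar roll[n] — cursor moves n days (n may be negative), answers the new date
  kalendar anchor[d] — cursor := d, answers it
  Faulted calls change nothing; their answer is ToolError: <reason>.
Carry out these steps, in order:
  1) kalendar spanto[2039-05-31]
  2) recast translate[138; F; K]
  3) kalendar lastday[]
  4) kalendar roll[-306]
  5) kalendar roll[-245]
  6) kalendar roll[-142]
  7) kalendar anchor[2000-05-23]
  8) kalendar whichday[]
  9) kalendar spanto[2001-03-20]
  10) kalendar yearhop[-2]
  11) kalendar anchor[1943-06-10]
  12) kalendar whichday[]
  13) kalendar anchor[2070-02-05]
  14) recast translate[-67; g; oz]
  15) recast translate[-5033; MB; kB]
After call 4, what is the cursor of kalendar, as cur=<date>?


> kalendar spanto d=2039-05-31
:: 37
> recast translate v=138 u_from=F u_to=K
:: 59767/180
> kalendar lastday
:: 2039-04-30
> kalendar roll n=-306
:: 2038-06-28
> kalendar roll n=-245
:: 2037-10-26
> kalendar roll n=-142
:: 2037-06-06
> kalendar anchor d=2000-05-23
:: 2000-05-23
> kalendar whichday
:: Tuesday
> kalendar spanto d=2001-03-20
:: 301
> kalendar yearhop n=-2
:: 1998-05-23
> kalendar anchor d=1943-06-10
:: 1943-06-10
> kalendar whichday
:: Thursday
> kalendar anchor d=2070-02-05
:: 2070-02-05
> recast translate v=-67 u_from=g u_to=oz
:: -107200000/45359237
> recast translate v=-5033 u_from=MB u_to=kB
:: -5033000

Answer: cur=2038-06-28


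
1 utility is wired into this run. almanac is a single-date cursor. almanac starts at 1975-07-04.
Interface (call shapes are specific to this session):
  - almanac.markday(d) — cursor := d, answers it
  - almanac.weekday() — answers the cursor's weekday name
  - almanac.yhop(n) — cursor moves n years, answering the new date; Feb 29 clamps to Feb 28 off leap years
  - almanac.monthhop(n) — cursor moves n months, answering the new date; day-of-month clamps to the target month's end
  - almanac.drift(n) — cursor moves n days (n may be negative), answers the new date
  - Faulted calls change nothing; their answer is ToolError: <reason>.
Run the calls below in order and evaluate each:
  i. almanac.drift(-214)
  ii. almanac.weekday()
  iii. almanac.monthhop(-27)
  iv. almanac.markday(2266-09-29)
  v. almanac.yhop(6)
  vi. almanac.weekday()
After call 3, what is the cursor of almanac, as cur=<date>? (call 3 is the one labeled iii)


Answer: cur=1972-09-02

Derivation:
Calling drift(n→-214), and get 1974-12-02.
Now I run weekday(), and see Monday.
I call monthhop(n→-27), and see 1972-09-02.
Now I run markday(d→2266-09-29), and get 2266-09-29.
I call yhop(n→6), → 2272-09-29.
Using weekday, yielding Sunday.


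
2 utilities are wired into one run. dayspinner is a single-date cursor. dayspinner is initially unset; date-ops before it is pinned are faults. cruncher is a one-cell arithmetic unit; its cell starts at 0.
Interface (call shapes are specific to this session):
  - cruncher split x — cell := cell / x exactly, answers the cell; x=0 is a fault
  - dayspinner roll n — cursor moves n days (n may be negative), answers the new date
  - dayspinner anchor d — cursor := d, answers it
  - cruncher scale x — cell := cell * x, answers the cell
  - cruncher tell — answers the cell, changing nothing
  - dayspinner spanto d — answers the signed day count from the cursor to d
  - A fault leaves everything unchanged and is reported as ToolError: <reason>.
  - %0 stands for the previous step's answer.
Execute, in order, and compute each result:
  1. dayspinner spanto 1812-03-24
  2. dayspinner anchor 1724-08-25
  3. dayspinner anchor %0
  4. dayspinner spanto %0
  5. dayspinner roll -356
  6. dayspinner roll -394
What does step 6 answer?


Answer: 1722-08-06

Derivation:
==> dayspinner spanto(d: 1812-03-24)
<== ToolError: no date set
==> dayspinner anchor(d: 1724-08-25)
<== 1724-08-25
==> dayspinner anchor(d: %0)
<== 1724-08-25
==> dayspinner spanto(d: %0)
<== 0
==> dayspinner roll(n: -356)
<== 1723-09-04
==> dayspinner roll(n: -394)
<== 1722-08-06


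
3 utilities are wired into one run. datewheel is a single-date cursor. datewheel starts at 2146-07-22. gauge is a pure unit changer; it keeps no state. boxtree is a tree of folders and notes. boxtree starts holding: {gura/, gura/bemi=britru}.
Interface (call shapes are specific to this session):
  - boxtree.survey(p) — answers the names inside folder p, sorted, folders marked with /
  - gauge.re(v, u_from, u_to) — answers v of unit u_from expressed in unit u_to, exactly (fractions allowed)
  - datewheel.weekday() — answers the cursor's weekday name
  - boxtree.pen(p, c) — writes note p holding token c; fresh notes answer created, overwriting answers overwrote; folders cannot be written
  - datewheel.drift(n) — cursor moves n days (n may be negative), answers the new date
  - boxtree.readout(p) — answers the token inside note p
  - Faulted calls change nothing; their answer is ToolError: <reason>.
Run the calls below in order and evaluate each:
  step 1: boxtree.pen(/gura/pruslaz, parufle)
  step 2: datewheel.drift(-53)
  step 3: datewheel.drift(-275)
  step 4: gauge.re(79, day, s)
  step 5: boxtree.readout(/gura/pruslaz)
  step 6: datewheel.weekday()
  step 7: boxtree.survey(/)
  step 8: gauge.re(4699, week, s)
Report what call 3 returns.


Answer: 2145-08-28

Derivation:
-> pen(p: /gura/pruslaz, c: parufle)
<- created
-> drift(n: -53)
<- 2146-05-30
-> drift(n: -275)
<- 2145-08-28
-> re(v: 79, u_from: day, u_to: s)
<- 6825600
-> readout(p: /gura/pruslaz)
<- parufle
-> weekday()
<- Saturday
-> survey(p: /)
<- [gura/]
-> re(v: 4699, u_from: week, u_to: s)
<- 2841955200


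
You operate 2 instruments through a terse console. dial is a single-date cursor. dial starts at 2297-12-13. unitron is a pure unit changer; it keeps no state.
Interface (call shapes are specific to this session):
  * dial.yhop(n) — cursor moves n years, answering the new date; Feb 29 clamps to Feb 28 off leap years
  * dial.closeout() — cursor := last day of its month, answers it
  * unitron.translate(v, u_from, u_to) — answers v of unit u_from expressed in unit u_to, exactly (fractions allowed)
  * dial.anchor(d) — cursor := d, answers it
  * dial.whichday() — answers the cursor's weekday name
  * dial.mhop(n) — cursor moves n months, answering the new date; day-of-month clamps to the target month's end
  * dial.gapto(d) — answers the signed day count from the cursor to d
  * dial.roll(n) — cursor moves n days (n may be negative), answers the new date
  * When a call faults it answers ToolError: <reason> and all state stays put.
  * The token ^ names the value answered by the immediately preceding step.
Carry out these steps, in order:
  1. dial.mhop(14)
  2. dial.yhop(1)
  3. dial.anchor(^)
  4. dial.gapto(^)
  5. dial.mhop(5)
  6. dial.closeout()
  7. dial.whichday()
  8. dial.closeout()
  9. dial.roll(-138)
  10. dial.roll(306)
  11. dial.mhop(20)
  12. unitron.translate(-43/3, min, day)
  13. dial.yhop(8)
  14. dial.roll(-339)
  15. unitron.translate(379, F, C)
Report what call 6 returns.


Answer: 2300-07-31

Derivation:
Calling dial.mhop with n='14', which returns 2299-02-13.
Calling dial.yhop with n='1', and see 2300-02-13.
Calling dial.anchor with d='^', and observe 2300-02-13.
Now I run dial.gapto with d='^', and get 0.
Calling dial.mhop with n='5', giving 2300-07-13.
I call dial.closeout, and get 2300-07-31.
I use dial.whichday, and see Tuesday.
I try dial.closeout: 2300-07-31.
I use dial.roll with n='-138': 2300-03-15.
Then dial.roll with n='306', → 2301-01-15.
Invoking dial.mhop with n='20', and see 2302-09-15.
Next I call unitron.translate with v='-43/3', u_from='min', u_to='day', which returns -43/4320.
Calling dial.yhop with n='8', and observe 2310-09-15.
Calling dial.roll with n='-339', yielding 2309-10-11.
I try unitron.translate with v='379', u_from='F', u_to='C', — result: 1735/9.


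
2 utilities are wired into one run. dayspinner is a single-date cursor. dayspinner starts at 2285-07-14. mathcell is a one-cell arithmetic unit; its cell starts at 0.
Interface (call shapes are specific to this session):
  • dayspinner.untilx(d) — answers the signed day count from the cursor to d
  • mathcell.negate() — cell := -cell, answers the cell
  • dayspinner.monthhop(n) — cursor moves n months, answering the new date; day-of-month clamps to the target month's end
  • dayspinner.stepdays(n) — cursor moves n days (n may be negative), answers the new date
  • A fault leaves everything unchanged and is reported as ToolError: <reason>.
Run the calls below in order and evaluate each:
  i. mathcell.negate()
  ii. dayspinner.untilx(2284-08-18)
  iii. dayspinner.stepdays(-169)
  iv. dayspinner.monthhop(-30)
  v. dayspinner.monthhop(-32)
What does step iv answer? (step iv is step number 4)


Step: mathcell.negate[]
Result: 0
Step: dayspinner.untilx[2284-08-18]
Result: -330
Step: dayspinner.stepdays[-169]
Result: 2285-01-26
Step: dayspinner.monthhop[-30]
Result: 2282-07-26
Step: dayspinner.monthhop[-32]
Result: 2279-11-26

Answer: 2282-07-26
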